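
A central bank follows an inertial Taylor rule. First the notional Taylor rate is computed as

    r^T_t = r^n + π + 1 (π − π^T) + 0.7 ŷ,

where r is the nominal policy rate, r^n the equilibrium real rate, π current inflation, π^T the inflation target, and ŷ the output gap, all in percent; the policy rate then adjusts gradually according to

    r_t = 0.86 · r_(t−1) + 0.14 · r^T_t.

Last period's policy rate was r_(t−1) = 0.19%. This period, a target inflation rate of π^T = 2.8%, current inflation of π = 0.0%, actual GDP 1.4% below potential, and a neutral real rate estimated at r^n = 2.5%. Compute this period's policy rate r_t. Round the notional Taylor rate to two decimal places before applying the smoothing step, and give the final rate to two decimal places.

Output 1.4% below potential → ŷ = -1.4.
r^T_t = 2.5 + 0.0 + 1 × (0.0 − 2.8) + 0.7 × (-1.4)
   = 2.5 + 0 − 2.8 − 0.98 = -1.28
r_t = 0.86 × 0.19 + 0.14 × (-1.28) = 0.1634 − 0.1792 = -0.02

-0.02%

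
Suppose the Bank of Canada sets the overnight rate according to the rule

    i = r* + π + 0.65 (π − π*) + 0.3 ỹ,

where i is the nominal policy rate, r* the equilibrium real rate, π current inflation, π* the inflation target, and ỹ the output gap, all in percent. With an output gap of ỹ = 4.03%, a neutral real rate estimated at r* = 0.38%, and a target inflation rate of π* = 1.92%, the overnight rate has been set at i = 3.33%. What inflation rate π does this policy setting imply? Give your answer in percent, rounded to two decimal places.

Collecting π: i = r* + (1 + 0.65) π − 0.65 π* + 0.3 ỹ
1.65 π = 3.33 − 0.38 + 0.65 × 1.92 − 0.3 × 4.03 = 2.989
π = 2.989 / 1.65 = 1.81

1.81%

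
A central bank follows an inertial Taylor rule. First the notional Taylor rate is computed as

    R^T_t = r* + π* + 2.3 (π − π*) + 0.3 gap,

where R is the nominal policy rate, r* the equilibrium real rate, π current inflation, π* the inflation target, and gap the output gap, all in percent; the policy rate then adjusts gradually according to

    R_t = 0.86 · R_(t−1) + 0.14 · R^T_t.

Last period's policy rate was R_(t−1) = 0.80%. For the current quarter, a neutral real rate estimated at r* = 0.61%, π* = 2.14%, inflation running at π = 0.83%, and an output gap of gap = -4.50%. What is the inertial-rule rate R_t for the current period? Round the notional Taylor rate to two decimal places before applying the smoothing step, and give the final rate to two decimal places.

R^T_t = 0.61 + 2.14 + 2.3 × (0.83 − 2.14) + 0.3 × (-4.50)
   = 0.61 + 2.14 − 3.013 − 1.35 = -1.61
R_t = 0.86 × 0.80 + 0.14 × (-1.61) = 0.688 − 0.2254 = 0.46

0.46%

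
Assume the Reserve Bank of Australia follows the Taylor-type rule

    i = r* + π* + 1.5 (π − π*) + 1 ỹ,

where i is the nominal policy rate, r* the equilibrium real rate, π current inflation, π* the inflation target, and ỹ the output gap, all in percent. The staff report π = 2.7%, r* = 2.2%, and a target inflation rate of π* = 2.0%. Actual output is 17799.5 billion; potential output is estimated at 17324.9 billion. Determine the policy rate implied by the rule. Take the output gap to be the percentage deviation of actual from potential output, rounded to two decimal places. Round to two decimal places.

7.99%

Output gap = 100 × (17799.5 − 17324.9) / 17324.9 = 2.74%.
i = 2.20 + 2.00 + 1.5 × (2.70 − 2.00) + 1 × 2.74
   = 2.20 + 2 + 1.05 + 2.74 = 7.99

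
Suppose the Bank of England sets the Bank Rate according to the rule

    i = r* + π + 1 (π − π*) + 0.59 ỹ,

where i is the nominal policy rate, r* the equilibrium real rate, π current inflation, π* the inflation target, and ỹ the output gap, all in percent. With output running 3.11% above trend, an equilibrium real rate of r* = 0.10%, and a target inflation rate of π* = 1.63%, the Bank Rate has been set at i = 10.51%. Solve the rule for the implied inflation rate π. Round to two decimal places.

5.10%

Output 3.11% above potential → ỹ = 3.11.
Collecting π: i = r* + (1 + 1) π − 1 π* + 0.59 ỹ
2 π = 10.51 − 0.10 + 1 × 1.63 − 0.59 × 3.11 = 10.2051
π = 10.2051 / 2 = 5.10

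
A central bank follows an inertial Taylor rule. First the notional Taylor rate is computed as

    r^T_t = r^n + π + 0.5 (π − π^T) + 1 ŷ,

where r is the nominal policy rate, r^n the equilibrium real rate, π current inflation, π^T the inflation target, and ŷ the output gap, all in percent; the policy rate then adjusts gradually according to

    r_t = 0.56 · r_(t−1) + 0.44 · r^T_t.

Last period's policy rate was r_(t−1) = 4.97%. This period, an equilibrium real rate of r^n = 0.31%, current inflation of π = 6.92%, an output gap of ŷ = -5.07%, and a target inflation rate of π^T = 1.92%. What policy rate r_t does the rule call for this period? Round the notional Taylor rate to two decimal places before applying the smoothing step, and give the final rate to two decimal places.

r^T_t = 0.31 + 6.92 + 0.5 × (6.92 − 1.92) + 1 × (-5.07)
   = 0.31 + 6.92 + 2.5 − 5.07 = 4.66
r_t = 0.56 × 4.97 + 0.44 × 4.66 = 2.7832 + 2.0504 = 4.83

4.83%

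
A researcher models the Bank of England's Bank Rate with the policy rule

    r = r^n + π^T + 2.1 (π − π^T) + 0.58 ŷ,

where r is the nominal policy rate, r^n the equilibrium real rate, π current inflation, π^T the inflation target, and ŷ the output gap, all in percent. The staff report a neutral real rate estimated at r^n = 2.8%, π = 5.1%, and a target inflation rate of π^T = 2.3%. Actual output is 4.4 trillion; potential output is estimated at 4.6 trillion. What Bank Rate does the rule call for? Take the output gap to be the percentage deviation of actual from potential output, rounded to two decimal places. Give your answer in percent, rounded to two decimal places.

Output gap = 100 × (4.4 − 4.6) / 4.6 = -4.35%.
r = 2.80 + 2.30 + 2.1 × (5.10 − 2.30) + 0.58 × (-4.35)
   = 2.80 + 2.3 + 5.88 − 2.523 = 8.46

8.46%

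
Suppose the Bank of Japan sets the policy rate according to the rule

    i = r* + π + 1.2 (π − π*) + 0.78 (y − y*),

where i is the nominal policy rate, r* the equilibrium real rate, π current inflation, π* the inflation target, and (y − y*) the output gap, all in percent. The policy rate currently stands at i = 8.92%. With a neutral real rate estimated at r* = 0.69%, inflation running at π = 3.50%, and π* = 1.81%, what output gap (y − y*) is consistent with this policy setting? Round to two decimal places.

3.46%

0.78 (y − y*) = 8.92 − 0.69 − 3.50 − 1.2 × (3.50 − 1.81) = 2.702
(y − y*) = 2.702 / 0.78 = 3.46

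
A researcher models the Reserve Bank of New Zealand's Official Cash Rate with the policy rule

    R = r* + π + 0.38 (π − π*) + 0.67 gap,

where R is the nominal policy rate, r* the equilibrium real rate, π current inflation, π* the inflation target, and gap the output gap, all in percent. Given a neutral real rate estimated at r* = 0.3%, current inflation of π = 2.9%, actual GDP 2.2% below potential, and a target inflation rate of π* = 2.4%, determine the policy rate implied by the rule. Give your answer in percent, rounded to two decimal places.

1.92%

Output 2.2% below potential → gap = -2.2.
R = 0.3 + 2.9 + 0.38 × (2.9 − 2.4) + 0.67 × (-2.2)
   = 0.3 + 2.9 + 0.19 − 1.474 = 1.92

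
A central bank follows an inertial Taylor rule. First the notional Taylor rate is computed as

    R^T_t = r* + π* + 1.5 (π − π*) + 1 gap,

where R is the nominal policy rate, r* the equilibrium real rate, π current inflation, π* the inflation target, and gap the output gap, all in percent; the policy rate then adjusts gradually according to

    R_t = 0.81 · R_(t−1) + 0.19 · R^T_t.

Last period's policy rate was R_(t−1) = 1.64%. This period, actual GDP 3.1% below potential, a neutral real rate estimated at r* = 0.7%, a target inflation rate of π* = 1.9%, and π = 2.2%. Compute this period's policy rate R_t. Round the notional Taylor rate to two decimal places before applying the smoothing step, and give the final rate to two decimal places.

Output 3.1% below potential → gap = -3.1.
R^T_t = 0.7 + 1.9 + 1.5 × (2.2 − 1.9) + 1 × (-3.1)
   = 0.7 + 1.9 + 0.45 − 3.1 = -0.05
R_t = 0.81 × 1.64 + 0.19 × (-0.05) = 1.3284 − 0.0095 = 1.32

1.32%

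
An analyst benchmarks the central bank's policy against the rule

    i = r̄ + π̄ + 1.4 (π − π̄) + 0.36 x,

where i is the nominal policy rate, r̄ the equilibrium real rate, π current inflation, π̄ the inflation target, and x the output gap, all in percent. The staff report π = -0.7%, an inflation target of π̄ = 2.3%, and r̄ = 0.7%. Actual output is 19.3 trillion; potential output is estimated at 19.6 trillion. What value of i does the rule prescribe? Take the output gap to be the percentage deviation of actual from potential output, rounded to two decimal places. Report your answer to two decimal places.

-1.75%

Output gap = 100 × (19.3 − 19.6) / 19.6 = -1.53%.
i = 0.70 + 2.30 + 1.4 × (-0.70 − 2.30) + 0.36 × (-1.53)
   = 0.70 + 2.3 − 4.2 − 0.5508 = -1.75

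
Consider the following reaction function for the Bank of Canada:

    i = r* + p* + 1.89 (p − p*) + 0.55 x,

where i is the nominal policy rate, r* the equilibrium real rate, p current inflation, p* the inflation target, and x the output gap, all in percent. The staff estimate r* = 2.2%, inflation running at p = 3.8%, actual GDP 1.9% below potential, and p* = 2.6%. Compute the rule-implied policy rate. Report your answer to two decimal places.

6.02%

Output 1.9% below potential → x = -1.9.
i = 2.2 + 2.6 + 1.89 × (3.8 − 2.6) + 0.55 × (-1.9)
   = 2.2 + 2.6 + 2.268 − 1.045 = 6.02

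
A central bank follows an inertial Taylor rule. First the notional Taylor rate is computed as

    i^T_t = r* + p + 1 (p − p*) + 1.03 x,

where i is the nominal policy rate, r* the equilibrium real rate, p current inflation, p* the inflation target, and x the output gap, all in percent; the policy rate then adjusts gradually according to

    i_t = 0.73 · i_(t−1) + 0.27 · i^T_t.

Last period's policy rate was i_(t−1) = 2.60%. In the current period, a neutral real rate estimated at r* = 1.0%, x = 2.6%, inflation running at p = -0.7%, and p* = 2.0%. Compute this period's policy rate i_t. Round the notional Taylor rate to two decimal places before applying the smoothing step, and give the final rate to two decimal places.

1.97%

i^T_t = 1.0 + (-0.7) + 1 × (-0.7 − 2.0) + 1.03 × 2.6
   = 1.0 − 0.7 − 2.7 + 2.678 = 0.28
i_t = 0.73 × 2.60 + 0.27 × 0.28 = 1.898 + 0.0756 = 1.97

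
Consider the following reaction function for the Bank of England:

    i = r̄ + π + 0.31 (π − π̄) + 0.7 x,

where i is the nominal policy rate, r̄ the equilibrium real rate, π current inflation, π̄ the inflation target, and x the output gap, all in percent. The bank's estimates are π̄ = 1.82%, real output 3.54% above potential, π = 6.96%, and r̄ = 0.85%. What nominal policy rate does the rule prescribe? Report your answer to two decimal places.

11.88%

Output 3.54% above potential → x = 3.54.
i = 0.85 + 6.96 + 0.31 × (6.96 − 1.82) + 0.7 × 3.54
   = 0.85 + 6.96 + 1.5934 + 2.478 = 11.88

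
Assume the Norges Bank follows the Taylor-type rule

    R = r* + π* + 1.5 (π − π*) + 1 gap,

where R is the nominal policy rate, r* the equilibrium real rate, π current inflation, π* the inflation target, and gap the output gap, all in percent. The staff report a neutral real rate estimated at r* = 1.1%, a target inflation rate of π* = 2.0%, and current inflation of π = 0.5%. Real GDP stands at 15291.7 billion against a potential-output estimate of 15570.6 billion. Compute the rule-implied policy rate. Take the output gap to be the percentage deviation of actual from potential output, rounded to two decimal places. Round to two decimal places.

Output gap = 100 × (15291.7 − 15570.6) / 15570.6 = -1.79%.
R = 1.10 + 2.00 + 1.5 × (0.50 − 2.00) + 1 × (-1.79)
   = 1.10 + 2 − 2.25 − 1.79 = -0.94

-0.94%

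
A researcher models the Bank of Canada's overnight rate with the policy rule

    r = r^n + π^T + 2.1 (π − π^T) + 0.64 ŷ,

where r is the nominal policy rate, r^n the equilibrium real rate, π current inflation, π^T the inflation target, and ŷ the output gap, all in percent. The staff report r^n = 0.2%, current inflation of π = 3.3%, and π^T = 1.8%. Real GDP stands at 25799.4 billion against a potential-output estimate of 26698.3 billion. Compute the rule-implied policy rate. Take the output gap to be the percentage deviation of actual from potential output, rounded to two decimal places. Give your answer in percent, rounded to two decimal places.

Output gap = 100 × (25799.4 − 26698.3) / 26698.3 = -3.37%.
r = 0.20 + 1.80 + 2.1 × (3.30 − 1.80) + 0.64 × (-3.37)
   = 0.20 + 1.8 + 3.15 − 2.1568 = 2.99

2.99%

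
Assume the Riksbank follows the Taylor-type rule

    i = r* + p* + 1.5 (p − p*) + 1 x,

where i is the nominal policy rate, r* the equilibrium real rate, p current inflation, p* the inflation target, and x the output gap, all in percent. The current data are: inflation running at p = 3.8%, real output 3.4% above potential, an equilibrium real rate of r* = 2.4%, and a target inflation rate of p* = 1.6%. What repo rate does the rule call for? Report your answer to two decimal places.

10.70%

Output 3.4% above potential → x = 3.4.
i = 2.4 + 1.6 + 1.5 × (3.8 − 1.6) + 1 × 3.4
   = 2.4 + 1.6 + 3.3 + 3.4 = 10.70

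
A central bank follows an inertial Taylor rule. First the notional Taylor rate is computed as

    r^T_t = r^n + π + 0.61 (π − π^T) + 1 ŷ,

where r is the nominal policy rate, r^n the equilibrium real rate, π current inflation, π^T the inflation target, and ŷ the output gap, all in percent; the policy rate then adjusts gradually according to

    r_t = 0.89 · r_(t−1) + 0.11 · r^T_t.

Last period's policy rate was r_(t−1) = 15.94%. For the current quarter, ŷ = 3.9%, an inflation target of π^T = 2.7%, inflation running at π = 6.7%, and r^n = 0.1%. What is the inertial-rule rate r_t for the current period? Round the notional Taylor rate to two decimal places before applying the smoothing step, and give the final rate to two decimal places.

r^T_t = 0.1 + 6.7 + 0.61 × (6.7 − 2.7) + 1 × 3.9
   = 0.1 + 6.7 + 2.44 + 3.9 = 13.14
r_t = 0.89 × 15.94 + 0.11 × 13.14 = 14.1866 + 1.4454 = 15.63

15.63%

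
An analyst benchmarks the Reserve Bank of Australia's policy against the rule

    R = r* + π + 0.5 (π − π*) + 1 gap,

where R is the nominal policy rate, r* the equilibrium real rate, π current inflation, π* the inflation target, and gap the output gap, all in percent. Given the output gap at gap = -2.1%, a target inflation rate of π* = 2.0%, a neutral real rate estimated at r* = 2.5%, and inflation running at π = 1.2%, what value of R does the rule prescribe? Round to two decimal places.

R = 2.5 + 1.2 + 0.5 × (1.2 − 2.0) + 1 × (-2.1)
   = 2.5 + 1.2 − 0.4 − 2.1 = 1.20

1.20%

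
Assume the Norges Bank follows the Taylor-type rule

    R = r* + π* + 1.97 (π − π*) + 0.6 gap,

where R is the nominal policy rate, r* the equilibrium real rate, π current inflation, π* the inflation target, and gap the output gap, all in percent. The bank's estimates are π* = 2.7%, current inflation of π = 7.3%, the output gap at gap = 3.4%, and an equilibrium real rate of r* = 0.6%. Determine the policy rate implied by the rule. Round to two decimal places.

14.40%

R = 0.6 + 2.7 + 1.97 × (7.3 − 2.7) + 0.6 × 3.4
   = 0.6 + 2.7 + 9.062 + 2.04 = 14.40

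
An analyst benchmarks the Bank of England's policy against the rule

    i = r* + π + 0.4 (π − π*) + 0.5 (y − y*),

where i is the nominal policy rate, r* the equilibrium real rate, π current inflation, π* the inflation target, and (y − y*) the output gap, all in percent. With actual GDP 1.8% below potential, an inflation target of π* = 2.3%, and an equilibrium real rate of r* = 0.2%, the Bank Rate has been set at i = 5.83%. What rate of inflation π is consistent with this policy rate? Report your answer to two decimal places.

Output 1.8% below potential → (y − y*) = -1.8.
Collecting π: i = r* + (1 + 0.4) π − 0.4 π* + 0.5 (y − y*)
1.4 π = 5.83 − 0.2 + 0.4 × 2.3 − 0.5 × (-1.8) = 7.45
π = 7.45 / 1.4 = 5.32

5.32%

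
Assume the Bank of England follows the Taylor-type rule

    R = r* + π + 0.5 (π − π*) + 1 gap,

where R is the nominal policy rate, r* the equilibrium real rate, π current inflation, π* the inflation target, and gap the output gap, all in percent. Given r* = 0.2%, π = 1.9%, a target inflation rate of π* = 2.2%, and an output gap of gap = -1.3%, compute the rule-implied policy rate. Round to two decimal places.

0.65%

R = 0.2 + 1.9 + 0.5 × (1.9 − 2.2) + 1 × (-1.3)
   = 0.2 + 1.9 − 0.15 − 1.3 = 0.65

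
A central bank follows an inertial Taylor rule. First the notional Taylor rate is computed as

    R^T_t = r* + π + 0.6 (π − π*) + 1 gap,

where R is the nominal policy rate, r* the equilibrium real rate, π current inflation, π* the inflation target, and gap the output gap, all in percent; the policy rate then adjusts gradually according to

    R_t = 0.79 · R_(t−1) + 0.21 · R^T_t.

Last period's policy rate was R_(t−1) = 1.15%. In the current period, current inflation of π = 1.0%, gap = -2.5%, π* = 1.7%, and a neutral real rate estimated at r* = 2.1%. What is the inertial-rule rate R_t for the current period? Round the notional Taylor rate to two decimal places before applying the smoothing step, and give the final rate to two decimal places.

R^T_t = 2.1 + 1.0 + 0.6 × (1.0 − 1.7) + 1 × (-2.5)
   = 2.1 + 1 − 0.42 − 2.5 = 0.18
R_t = 0.79 × 1.15 + 0.21 × 0.18 = 0.9085 + 0.0378 = 0.95

0.95%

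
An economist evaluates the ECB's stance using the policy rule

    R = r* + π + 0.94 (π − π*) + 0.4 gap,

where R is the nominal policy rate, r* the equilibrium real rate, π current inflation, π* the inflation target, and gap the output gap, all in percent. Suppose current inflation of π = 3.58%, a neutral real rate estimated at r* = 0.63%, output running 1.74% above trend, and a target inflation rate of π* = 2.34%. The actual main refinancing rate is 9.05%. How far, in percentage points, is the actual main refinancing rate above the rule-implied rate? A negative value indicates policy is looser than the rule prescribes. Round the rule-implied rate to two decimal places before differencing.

2.98 pp

Output 1.74% above potential → gap = 1.74.
R = 0.63 + 3.58 + 0.94 × (3.58 − 2.34) + 0.4 × 1.74
   = 0.63 + 3.58 + 1.1656 + 0.696 = 6.07
Deviation = 9.05 − 6.07 = 2.98 pp.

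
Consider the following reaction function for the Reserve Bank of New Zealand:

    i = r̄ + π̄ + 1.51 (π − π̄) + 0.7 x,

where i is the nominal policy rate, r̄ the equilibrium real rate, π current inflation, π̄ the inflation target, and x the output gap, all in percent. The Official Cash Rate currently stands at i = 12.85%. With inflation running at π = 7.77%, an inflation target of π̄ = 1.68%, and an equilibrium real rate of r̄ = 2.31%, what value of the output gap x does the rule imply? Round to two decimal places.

0.7 x = 12.85 − 2.31 − 1.68 − 1.51 × (7.77 − 1.68) = -0.3359
x = -0.3359 / 0.7 = -0.48

-0.48%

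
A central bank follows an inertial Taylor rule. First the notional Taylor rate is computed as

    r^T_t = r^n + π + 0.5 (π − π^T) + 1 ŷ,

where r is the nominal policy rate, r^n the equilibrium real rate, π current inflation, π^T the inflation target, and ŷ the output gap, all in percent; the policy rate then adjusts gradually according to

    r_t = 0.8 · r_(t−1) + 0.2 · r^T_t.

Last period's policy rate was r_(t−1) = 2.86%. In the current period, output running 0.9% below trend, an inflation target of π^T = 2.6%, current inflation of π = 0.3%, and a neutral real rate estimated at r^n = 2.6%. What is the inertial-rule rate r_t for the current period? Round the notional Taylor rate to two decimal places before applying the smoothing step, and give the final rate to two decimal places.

2.46%

Output 0.9% below potential → ŷ = -0.9.
r^T_t = 2.6 + 0.3 + 0.5 × (0.3 − 2.6) + 1 × (-0.9)
   = 2.6 + 0.3 − 1.15 − 0.9 = 0.85
r_t = 0.8 × 2.86 + 0.2 × 0.85 = 2.288 + 0.17 = 2.46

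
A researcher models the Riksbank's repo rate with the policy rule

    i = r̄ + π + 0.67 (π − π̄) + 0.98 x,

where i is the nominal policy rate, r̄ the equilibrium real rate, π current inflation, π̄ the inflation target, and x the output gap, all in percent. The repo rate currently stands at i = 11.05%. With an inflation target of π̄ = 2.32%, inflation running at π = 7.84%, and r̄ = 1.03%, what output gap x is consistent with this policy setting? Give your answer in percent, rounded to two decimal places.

0.98 x = 11.05 − 1.03 − 7.84 − 0.67 × (7.84 − 2.32) = -1.5184
x = -1.5184 / 0.98 = -1.55

-1.55%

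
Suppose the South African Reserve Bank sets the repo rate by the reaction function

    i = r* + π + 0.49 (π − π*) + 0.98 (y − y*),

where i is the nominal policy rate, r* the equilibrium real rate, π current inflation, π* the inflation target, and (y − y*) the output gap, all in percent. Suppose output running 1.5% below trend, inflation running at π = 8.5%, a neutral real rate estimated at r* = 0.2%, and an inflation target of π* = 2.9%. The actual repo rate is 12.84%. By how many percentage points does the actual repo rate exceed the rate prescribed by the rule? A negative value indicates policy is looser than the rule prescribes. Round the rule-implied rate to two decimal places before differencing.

Output 1.5% below potential → (y − y*) = -1.5.
i = 0.2 + 8.5 + 0.49 × (8.5 − 2.9) + 0.98 × (-1.5)
   = 0.2 + 8.5 + 2.744 − 1.47 = 9.97
Deviation = 12.84 − 9.97 = 2.87 pp.

2.87 pp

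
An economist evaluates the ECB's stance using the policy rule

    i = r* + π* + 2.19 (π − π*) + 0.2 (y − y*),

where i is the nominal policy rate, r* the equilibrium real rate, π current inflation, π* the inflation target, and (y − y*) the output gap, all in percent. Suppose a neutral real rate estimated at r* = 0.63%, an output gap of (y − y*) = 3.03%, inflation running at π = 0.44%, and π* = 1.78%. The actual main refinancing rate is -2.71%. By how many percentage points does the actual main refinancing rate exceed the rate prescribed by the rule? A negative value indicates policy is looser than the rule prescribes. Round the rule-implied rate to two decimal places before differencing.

-2.79 pp

i = 0.63 + 1.78 + 2.19 × (0.44 − 1.78) + 0.2 × 3.03
   = 0.63 + 1.78 − 2.9346 + 0.606 = 0.08
Deviation = -2.71 − 0.08 = -2.79 pp.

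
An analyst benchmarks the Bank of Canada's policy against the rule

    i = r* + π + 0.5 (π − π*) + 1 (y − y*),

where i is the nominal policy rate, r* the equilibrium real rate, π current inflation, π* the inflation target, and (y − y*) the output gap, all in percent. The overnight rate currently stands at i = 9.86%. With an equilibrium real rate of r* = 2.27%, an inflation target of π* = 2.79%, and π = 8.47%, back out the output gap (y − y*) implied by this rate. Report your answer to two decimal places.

-3.72%

1 (y − y*) = 9.86 − 2.27 − 8.47 − 0.5 × (8.47 − 2.79) = -3.72
(y − y*) = -3.72 / 1 = -3.72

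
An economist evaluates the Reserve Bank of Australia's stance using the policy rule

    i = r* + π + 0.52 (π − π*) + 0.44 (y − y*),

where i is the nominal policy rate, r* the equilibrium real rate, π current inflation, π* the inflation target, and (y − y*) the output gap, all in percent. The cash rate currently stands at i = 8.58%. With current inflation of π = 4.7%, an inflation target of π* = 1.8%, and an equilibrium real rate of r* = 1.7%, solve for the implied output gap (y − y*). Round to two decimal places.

0.44 (y − y*) = 8.58 − 1.7 − 4.7 − 0.52 × (4.7 − 1.8) = 0.672
(y − y*) = 0.672 / 0.44 = 1.53

1.53%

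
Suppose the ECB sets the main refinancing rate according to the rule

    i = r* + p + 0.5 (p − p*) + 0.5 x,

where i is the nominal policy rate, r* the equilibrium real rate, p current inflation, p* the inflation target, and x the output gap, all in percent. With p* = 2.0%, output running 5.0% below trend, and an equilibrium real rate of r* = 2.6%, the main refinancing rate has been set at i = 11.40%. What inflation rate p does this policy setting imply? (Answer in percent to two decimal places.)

Output 5.0% below potential → x = -5.0.
Collecting p: i = r* + (1 + 0.5) p − 0.5 p* + 0.5 x
1.5 p = 11.40 − 2.6 + 0.5 × 2.0 − 0.5 × (-5.0) = 12.3
p = 12.3 / 1.5 = 8.20

8.20%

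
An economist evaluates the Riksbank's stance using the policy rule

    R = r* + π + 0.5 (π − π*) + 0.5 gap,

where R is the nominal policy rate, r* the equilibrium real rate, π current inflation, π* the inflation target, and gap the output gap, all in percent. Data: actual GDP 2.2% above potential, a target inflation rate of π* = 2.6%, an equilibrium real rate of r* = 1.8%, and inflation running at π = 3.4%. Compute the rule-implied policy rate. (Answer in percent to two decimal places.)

Output 2.2% above potential → gap = 2.2.
R = 1.8 + 3.4 + 0.5 × (3.4 − 2.6) + 0.5 × 2.2
   = 1.8 + 3.4 + 0.4 + 1.1 = 6.70

6.70%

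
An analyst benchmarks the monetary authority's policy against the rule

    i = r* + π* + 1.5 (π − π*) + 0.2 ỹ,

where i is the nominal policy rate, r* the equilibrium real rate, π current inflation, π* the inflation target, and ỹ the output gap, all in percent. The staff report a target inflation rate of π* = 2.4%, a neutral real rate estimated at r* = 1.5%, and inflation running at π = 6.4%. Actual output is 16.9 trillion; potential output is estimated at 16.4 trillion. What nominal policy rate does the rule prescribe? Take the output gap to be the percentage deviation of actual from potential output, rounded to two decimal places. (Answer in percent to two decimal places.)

Output gap = 100 × (16.9 − 16.4) / 16.4 = 3.05%.
i = 1.50 + 2.40 + 1.5 × (6.40 − 2.40) + 0.2 × 3.05
   = 1.50 + 2.4 + 6 + 0.61 = 10.51

10.51%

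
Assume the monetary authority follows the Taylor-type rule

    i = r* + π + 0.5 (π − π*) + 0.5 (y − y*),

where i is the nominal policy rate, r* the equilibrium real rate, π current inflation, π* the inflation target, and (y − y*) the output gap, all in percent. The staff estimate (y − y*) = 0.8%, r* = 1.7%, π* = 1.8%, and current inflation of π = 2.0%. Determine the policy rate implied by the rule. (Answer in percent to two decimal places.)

4.20%

i = 1.7 + 2.0 + 0.5 × (2.0 − 1.8) + 0.5 × 0.8
   = 1.7 + 2 + 0.1 + 0.4 = 4.20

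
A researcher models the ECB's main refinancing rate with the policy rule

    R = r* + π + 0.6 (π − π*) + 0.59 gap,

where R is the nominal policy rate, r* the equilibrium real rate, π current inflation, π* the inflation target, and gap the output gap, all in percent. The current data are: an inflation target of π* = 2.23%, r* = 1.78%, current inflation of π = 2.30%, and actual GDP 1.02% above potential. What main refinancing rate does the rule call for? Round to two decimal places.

Output 1.02% above potential → gap = 1.02.
R = 1.78 + 2.30 + 0.6 × (2.30 − 2.23) + 0.59 × 1.02
   = 1.78 + 2.3 + 0.042 + 0.6018 = 4.72

4.72%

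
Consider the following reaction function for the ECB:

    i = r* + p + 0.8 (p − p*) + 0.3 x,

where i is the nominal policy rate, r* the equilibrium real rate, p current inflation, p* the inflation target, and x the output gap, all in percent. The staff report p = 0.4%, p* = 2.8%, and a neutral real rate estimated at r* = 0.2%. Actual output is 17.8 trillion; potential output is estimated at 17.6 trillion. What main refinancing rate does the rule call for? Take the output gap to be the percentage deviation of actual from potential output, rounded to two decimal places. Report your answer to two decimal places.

-0.98%

Output gap = 100 × (17.8 − 17.6) / 17.6 = 1.14%.
i = 0.20 + 0.40 + 0.8 × (0.40 − 2.80) + 0.3 × 1.14
   = 0.20 + 0.4 − 1.92 + 0.342 = -0.98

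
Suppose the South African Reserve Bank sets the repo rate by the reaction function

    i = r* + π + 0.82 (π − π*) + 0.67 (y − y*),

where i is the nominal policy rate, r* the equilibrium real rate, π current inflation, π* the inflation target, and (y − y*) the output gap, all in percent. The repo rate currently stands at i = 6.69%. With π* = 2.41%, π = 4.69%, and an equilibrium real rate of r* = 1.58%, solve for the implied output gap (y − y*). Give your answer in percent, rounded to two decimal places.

0.67 (y − y*) = 6.69 − 1.58 − 4.69 − 0.82 × (4.69 − 2.41) = -1.4496
(y − y*) = -1.4496 / 0.67 = -2.16

-2.16%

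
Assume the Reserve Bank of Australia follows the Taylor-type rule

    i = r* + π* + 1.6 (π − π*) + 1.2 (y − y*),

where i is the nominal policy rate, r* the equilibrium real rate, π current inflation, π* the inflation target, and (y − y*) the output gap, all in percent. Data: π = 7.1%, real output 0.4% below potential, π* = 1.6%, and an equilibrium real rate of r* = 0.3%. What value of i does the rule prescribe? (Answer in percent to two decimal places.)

Output 0.4% below potential → (y − y*) = -0.4.
i = 0.3 + 1.6 + 1.6 × (7.1 − 1.6) + 1.2 × (-0.4)
   = 0.3 + 1.6 + 8.8 − 0.48 = 10.22

10.22%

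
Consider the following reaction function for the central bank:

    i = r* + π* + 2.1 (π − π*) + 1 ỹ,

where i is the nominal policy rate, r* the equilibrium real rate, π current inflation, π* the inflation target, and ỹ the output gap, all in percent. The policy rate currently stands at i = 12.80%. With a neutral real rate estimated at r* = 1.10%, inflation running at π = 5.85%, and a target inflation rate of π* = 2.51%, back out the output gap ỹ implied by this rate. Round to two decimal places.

1 ỹ = 12.80 − 1.10 − 2.51 − 2.1 × (5.85 − 2.51) = 2.176
ỹ = 2.176 / 1 = 2.18

2.18%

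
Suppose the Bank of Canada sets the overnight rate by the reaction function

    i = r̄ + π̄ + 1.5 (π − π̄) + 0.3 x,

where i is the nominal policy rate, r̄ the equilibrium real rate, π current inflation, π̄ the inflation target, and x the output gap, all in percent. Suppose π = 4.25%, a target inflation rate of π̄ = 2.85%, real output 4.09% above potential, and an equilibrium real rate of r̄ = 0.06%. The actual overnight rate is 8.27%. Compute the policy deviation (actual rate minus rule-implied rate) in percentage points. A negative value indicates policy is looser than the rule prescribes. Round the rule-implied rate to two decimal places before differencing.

Output 4.09% above potential → x = 4.09.
i = 0.06 + 2.85 + 1.5 × (4.25 − 2.85) + 0.3 × 4.09
   = 0.06 + 2.85 + 2.1 + 1.227 = 6.24
Deviation = 8.27 − 6.24 = 2.03 pp.

2.03 pp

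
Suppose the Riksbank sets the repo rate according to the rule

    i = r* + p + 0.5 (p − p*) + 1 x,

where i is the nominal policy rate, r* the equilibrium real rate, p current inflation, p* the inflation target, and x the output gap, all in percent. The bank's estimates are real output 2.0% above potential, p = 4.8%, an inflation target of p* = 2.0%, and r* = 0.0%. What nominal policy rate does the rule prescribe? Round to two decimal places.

8.20%

Output 2.0% above potential → x = 2.0.
i = 0.0 + 4.8 + 0.5 × (4.8 − 2.0) + 1 × 2.0
   = 0.0 + 4.8 + 1.4 + 2 = 8.20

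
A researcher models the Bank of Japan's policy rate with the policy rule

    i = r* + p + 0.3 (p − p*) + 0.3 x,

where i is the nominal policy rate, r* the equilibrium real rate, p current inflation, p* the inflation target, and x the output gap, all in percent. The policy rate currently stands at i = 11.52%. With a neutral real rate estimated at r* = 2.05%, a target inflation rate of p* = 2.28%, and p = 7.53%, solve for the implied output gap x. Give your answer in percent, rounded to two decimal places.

1.22%

0.3 x = 11.52 − 2.05 − 7.53 − 0.3 × (7.53 − 2.28) = 0.365
x = 0.365 / 0.3 = 1.22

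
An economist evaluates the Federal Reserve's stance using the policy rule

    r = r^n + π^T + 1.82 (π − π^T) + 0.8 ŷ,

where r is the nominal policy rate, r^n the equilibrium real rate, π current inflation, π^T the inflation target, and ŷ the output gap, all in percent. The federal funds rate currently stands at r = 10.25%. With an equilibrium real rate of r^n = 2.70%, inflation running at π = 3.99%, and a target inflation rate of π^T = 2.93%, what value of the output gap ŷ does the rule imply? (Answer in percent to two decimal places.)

0.8 ŷ = 10.25 − 2.70 − 2.93 − 1.82 × (3.99 − 2.93) = 2.6908
ŷ = 2.6908 / 0.8 = 3.36

3.36%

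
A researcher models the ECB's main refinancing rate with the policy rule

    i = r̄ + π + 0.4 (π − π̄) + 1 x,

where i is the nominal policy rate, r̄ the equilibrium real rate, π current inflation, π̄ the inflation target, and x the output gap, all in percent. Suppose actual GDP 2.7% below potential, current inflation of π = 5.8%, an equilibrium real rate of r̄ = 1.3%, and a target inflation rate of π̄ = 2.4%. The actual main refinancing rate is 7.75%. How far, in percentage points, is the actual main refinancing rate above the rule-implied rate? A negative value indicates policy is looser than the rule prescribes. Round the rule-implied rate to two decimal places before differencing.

Output 2.7% below potential → x = -2.7.
i = 1.3 + 5.8 + 0.4 × (5.8 − 2.4) + 1 × (-2.7)
   = 1.3 + 5.8 + 1.36 − 2.7 = 5.76
Deviation = 7.75 − 5.76 = 1.99 pp.

1.99 pp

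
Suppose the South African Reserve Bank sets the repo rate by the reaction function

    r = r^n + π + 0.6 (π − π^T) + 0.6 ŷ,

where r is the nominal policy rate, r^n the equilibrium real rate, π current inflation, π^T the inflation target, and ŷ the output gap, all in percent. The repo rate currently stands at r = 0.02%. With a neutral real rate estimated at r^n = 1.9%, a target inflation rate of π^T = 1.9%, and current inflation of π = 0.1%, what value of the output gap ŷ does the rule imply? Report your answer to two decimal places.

-1.50%

0.6 ŷ = 0.02 − 1.9 − 0.1 − 0.6 × (0.1 − 1.9) = -0.9
ŷ = -0.9 / 0.6 = -1.50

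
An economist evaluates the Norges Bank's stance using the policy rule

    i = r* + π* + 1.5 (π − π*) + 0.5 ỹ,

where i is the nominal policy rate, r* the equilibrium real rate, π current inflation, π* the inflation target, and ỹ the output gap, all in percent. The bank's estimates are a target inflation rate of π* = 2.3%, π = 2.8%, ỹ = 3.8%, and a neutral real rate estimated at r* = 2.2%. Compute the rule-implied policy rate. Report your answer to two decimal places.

i = 2.2 + 2.3 + 1.5 × (2.8 − 2.3) + 0.5 × 3.8
   = 2.2 + 2.3 + 0.75 + 1.9 = 7.15

7.15%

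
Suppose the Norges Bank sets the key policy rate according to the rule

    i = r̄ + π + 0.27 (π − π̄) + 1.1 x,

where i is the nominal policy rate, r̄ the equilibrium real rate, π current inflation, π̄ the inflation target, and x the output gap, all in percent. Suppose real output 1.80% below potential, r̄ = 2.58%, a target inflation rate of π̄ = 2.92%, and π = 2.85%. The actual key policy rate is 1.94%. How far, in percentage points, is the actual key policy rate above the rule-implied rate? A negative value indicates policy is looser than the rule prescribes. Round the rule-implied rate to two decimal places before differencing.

-1.49 pp

Output 1.80% below potential → x = -1.80.
i = 2.58 + 2.85 + 0.27 × (2.85 − 2.92) + 1.1 × (-1.80)
   = 2.58 + 2.85 − 0.0189 − 1.98 = 3.43
Deviation = 1.94 − 3.43 = -1.49 pp.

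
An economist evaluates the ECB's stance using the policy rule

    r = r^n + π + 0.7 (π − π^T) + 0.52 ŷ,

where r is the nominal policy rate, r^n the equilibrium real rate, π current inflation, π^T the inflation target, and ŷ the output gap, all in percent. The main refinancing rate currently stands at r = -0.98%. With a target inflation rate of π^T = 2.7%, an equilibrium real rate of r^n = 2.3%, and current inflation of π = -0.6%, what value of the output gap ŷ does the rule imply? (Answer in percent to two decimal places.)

0.52 ŷ = -0.98 − 2.3 − (-0.6) − 0.7 × ((-0.6) − 2.7) = -0.37
ŷ = -0.37 / 0.52 = -0.71

-0.71%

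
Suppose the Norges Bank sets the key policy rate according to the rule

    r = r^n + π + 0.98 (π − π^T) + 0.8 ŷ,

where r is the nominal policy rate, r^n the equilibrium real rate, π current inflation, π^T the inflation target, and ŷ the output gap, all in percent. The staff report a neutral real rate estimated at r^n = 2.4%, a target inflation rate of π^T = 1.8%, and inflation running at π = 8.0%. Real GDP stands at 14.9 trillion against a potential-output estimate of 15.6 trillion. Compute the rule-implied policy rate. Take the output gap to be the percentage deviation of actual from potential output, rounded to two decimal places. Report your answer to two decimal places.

12.88%

Output gap = 100 × (14.9 − 15.6) / 15.6 = -4.49%.
r = 2.40 + 8.00 + 0.98 × (8.00 − 1.80) + 0.8 × (-4.49)
   = 2.40 + 8 + 6.076 − 3.592 = 12.88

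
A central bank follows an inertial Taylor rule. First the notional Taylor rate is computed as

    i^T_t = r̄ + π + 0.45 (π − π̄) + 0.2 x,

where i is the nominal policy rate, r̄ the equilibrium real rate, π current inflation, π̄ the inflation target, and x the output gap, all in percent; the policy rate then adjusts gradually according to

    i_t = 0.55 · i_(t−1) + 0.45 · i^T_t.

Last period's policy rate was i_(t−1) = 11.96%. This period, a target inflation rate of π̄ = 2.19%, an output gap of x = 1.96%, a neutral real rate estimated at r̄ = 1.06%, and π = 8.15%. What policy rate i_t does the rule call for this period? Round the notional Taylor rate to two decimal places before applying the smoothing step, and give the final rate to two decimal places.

i^T_t = 1.06 + 8.15 + 0.45 × (8.15 − 2.19) + 0.2 × 1.96
   = 1.06 + 8.15 + 2.682 + 0.392 = 12.28
i_t = 0.55 × 11.96 + 0.45 × 12.28 = 6.578 + 5.526 = 12.10

12.10%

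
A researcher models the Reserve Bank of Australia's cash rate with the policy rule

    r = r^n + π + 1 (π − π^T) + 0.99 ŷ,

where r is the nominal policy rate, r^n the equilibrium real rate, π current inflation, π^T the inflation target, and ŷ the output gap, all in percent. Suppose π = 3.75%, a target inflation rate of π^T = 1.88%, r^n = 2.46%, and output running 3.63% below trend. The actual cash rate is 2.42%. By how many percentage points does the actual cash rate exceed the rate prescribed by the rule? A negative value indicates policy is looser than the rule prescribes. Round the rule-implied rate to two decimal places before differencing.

-2.07 pp

Output 3.63% below potential → ŷ = -3.63.
r = 2.46 + 3.75 + 1 × (3.75 − 1.88) + 0.99 × (-3.63)
   = 2.46 + 3.75 + 1.87 − 3.5937 = 4.49
Deviation = 2.42 − 4.49 = -2.07 pp.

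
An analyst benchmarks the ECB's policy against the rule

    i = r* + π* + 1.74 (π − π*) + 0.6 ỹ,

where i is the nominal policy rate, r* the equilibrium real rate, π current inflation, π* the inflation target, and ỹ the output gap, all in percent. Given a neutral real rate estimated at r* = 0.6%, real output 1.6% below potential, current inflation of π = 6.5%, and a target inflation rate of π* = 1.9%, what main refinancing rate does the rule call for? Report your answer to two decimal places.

Output 1.6% below potential → ỹ = -1.6.
i = 0.6 + 1.9 + 1.74 × (6.5 − 1.9) + 0.6 × (-1.6)
   = 0.6 + 1.9 + 8.004 − 0.96 = 9.54

9.54%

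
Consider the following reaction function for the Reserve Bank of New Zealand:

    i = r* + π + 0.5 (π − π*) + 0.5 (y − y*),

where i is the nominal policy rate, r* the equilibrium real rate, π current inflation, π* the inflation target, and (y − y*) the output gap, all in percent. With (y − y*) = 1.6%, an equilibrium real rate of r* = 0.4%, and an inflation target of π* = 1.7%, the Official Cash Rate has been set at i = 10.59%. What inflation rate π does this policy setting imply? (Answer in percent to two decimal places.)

6.83%

Collecting π: i = r* + (1 + 0.5) π − 0.5 π* + 0.5 (y − y*)
1.5 π = 10.59 − 0.4 + 0.5 × 1.7 − 0.5 × 1.6 = 10.24
π = 10.24 / 1.5 = 6.83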